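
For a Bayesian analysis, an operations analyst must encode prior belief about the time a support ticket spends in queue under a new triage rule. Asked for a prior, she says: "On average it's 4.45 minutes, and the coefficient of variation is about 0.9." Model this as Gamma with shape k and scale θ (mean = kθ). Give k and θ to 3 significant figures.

k ≈ 1.23, θ ≈ 3.6

For Gamma(k, scale θ): mean = kθ, variance = kθ², so CV = 1/√k.
CV = 0.9, hence k = 1/CV² = 1.23.
Then θ = mean/k = 4.45/1.23 = 3.6.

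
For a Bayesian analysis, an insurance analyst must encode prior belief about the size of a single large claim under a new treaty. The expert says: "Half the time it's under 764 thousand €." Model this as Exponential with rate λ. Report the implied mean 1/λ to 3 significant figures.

mean ≈ 1100 thousand €

Exponential median = ln 2 / λ, so λ = ln 2 / 764.0 = 0.000907.
Mean = 1/λ = 1100 thousand €.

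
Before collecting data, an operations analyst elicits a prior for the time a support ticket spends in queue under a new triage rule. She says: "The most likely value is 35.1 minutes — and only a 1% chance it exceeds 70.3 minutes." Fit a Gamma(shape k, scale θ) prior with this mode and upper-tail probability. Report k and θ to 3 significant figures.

k ≈ 11.2, θ ≈ 3.45

Gamma(k,θ) with k>1 has mode (k−1)θ, so θ = 35.1/(k−1).
Need P(X < 70.3) = 0.99 with θ tied to k this way. Start at k = 2, θ = 35.1: P(X<70.3) ≈ 0.595.
Too low — raise k to concentrate. Iterating converges to k ≈ 11.2.
Then θ = 35.1/(11.2−1) ≈ 3.45.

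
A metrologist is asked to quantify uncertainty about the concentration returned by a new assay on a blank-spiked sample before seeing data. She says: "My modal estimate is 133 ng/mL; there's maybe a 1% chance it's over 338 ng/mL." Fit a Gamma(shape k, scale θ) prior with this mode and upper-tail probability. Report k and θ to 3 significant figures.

Gamma(k,θ) with k>1 has mode (k−1)θ, so θ = 133/(k−1).
Need P(X < 338) = 0.99 with θ tied to k this way. Start at k = 2, θ = 133: P(X<338) ≈ 0.721.
Too low — raise k to concentrate. Iterating converges to k ≈ 6.38.
Then θ = 133/(6.38−1) ≈ 24.7.

k ≈ 6.38, θ ≈ 24.7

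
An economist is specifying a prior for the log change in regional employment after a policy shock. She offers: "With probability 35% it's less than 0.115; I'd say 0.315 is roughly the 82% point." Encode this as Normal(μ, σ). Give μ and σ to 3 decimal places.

μ = 0.174, σ = 0.154

For Normal(μ,σ), the p-quantile is μ + z_p·σ. Here z_{0.35} = -0.3853, z_{0.82} = 0.9154.
So 0.115 = μ − 0.3853σ and 0.315 = μ + 0.9154σ.
Subtracting: σ = (0.315 − 0.115)/(0.9154 − (-0.3853)) = 0.154.
Then μ = 0.115 − (-0.3853)·0.154 = 0.174.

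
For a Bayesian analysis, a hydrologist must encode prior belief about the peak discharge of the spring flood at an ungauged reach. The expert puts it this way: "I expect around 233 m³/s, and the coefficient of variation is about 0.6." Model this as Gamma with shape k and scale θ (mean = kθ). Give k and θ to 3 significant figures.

For Gamma(k, scale θ): mean = kθ, variance = kθ², so CV = 1/√k.
CV = 0.6, hence k = 1/CV² = 2.78.
Then θ = mean/k = 233/2.78 = 83.9.

k ≈ 2.78, θ ≈ 83.9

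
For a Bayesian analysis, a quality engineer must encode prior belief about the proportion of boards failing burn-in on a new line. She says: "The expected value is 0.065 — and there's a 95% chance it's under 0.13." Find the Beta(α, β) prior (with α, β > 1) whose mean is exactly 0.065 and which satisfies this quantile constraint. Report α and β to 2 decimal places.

α ≈ 3.25, β ≈ 46.82

With mean 0.065 fixed, write α = 0.065s, β = 0.935s where s = α+β.
Need P(θ < 0.13) = 0.95 under Beta(0.065s, 0.935s). Normal approximation: (q−m)/√(m(1−m)/s) ≈ z_{0.95} = 1.64, so s ≈ 0.065·0.935·(1.64)²/(0.13−0.065)² = 38.9.
At s = 38.9: P(θ<0.13) ≈ 0.932. Adjusting to match 0.95 gives s ≈ 50.08.
So α = 0.065·50.08 ≈ 3.25, β = 0.935·50.08 ≈ 46.82.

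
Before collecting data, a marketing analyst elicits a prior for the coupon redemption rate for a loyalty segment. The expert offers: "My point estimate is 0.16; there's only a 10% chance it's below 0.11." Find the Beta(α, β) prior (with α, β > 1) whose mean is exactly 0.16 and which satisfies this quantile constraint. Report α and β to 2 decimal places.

With mean 0.16 fixed, write α = 0.16s, β = 0.84s where s = α+β.
Need P(θ < 0.11) = 0.1 under Beta(0.16s, 0.84s). Normal approximation: (q−m)/√(m(1−m)/s) ≈ z_{0.1} = -1.28, so s ≈ 0.16·0.84·(-1.28)²/(0.11−0.16)² = 88.3.
At s = 88.3: P(θ<0.11) ≈ 0.089. Adjusting to match 0.1 gives s ≈ 80.79.
So α = 0.16·80.79 ≈ 12.93, β = 0.84·80.79 ≈ 67.86.

α ≈ 12.93, β ≈ 67.86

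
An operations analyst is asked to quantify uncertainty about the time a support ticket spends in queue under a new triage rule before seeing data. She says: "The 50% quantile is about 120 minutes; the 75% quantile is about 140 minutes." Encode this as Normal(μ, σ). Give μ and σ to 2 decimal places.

The p-quantile of Normal(μ,σ) is μ + z_p·σ, with z_{0.5} = 0 and z_{0.75} = 0.6745.
Eliminate σ: μ = (z₂·x₁ − z₁·x₂)/(z₂ − z₁) = (0.6745·120 − (0)·140)/0.6745 = 120.00.
Then σ = (x₂ − x₁)/(z₂ − z₁) = (140 − 120)/0.6745 = 29.65.

μ = 120.00, σ = 29.65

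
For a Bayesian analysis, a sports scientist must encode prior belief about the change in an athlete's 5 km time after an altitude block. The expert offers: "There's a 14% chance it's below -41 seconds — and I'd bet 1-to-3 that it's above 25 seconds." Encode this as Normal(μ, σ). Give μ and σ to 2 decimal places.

The p-quantile of Normal(μ,σ) is μ + z_p·σ, with z_{0.14} = -1.08 and z_{0.75} = 0.6745.
Eliminate σ: μ = (z₂·x₁ − z₁·x₂)/(z₂ − z₁) = (0.6745·-41 − (-1.08)·25)/1.755 = -0.37.
Then σ = (x₂ − x₁)/(z₂ − z₁) = (25 − -41)/1.755 = 37.61.

μ = -0.37, σ = 37.61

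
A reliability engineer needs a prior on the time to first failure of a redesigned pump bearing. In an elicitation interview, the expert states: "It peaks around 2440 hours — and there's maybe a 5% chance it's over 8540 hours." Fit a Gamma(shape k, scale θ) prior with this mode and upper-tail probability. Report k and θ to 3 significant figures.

k ≈ 2.65, θ ≈ 1480

Gamma(k,θ) with k>1 has mode (k−1)θ, so θ = 2440/(k−1).
Need P(X < 8540) = 0.95 with θ tied to k this way. Start at k = 2, θ = 2440: P(X<8540) ≈ 0.864.
Too low — raise k to concentrate. Iterating converges to k ≈ 2.65.
Then θ = 2440/(2.65−1) ≈ 1480.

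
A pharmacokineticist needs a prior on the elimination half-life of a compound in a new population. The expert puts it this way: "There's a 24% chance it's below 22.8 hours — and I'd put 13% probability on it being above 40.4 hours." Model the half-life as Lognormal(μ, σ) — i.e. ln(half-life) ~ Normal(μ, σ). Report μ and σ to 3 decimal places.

If T ~ Lognormal(μ,σ) then ln T ~ Normal(μ,σ), so the p-quantile of ln T is μ + z_p·σ.
ln(22.8) = 3.127 and ln(40.4) = 3.699; z_{0.24} = -0.7063, z_{0.87} = 1.126.
σ = (3.699 − 3.127)/(1.126 − (-0.7063)) = 0.312.
μ = 3.127 − (-0.7063)·0.312 = 3.347.

μ ≈ 3.347, σ ≈ 0.312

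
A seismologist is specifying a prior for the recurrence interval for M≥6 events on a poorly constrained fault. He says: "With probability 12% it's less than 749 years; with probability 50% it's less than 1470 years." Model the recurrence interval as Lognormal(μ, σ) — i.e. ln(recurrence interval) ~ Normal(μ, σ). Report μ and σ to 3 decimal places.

If T ~ Lognormal(μ,σ) then ln T ~ Normal(μ,σ), so the p-quantile of ln T is μ + z_p·σ.
ln(749) = 6.619 and ln(1470) = 7.293; z_{0.12} = -1.175, z_{0.5} = 0.
σ = (7.293 − 6.619)/(0 − (-1.175)) = 0.574.
μ = 6.619 − (-1.175)·0.574 = 7.293.

μ ≈ 7.293, σ ≈ 0.574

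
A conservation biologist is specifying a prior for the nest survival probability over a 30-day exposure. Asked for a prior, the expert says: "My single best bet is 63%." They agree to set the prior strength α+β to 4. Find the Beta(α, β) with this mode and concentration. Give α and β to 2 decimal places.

For α,β > 1 the Beta mode is (α−1)/(α+β−2). With α+β = 4, the mode is (α−1)/2.
Set (α−1)/2 = 0.63 → α = 1 + 0.63·2 = 2.26.
β = 4 − α = 1.74.

α = 2.26, β = 1.74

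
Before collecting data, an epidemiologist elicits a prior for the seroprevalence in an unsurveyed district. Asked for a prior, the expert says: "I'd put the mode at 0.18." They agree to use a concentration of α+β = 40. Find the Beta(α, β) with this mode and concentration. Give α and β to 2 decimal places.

For α,β > 1 the Beta mode is (α−1)/(α+β−2). With α+β = 40, the mode is (α−1)/38.
Set (α−1)/38 = 0.18 → α = 1 + 0.18·38 = 7.84.
β = 40 − α = 32.16.

α = 7.84, β = 32.16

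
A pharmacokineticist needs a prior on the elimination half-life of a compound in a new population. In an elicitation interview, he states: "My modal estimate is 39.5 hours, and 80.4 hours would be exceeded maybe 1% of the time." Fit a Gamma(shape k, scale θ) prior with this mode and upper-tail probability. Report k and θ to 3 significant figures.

k ≈ 10.7, θ ≈ 4.08

Gamma(k,θ) with k>1 has mode (k−1)θ, so θ = 39.5/(k−1).
Need P(X < 80.4) = 0.99 with θ tied to k this way. Start at k = 2, θ = 39.5: P(X<80.4) ≈ 0.604.
Too low — raise k to concentrate. Iterating converges to k ≈ 10.7.
Then θ = 39.5/(10.7−1) ≈ 4.08.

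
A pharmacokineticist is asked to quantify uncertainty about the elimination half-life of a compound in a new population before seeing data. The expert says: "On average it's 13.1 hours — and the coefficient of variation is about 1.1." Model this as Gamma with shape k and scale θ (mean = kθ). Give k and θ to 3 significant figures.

k ≈ 0.826, θ ≈ 15.9

For Gamma(k, scale θ): mean = kθ, variance = kθ², so CV = 1/√k.
CV = 1.1, hence k = 1/CV² = 0.826.
Then θ = mean/k = 13.1/0.826 = 15.9.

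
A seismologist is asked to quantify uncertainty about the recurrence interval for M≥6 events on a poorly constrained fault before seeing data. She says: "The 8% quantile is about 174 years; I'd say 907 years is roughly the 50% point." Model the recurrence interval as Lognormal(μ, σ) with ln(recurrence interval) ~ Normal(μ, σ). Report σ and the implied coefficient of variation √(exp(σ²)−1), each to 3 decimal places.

σ ≈ 1.175, CV ≈ 1.726

If T ~ Lognormal(μ,σ) then ln T ~ Normal(μ,σ), so the p-quantile of ln T is μ + z_p·σ.
ln(174) = 5.159 and ln(907) = 6.81; z_{0.08} = -1.405, z_{0.5} = 0.
σ = (6.81 − 5.159)/(0 − (-1.405)) = 1.175.
μ = 5.159 − (-1.405)·1.175 = 6.810.
CV = √(exp(σ²)−1) = √(exp(1.3808)−1) = 1.726.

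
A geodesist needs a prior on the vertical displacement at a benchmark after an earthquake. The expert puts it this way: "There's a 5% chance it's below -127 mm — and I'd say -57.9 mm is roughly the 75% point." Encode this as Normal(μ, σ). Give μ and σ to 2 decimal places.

μ = -78.00, σ = 29.79

The p-quantile of Normal(μ,σ) is μ + z_p·σ, with z_{0.05} = -1.645 and z_{0.75} = 0.6745.
Eliminate σ: μ = (z₂·x₁ − z₁·x₂)/(z₂ − z₁) = (0.6745·-127 − (-1.645)·-57.9)/2.319 = -78.00.
Then σ = (x₂ − x₁)/(z₂ − z₁) = (-57.9 − -127)/2.319 = 29.79.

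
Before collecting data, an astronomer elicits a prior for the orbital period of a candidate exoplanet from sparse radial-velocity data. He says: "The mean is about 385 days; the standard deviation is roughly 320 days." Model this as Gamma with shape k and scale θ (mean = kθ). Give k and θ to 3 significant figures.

For Gamma(k, scale θ): mean = kθ, variance = kθ², so CV = 1/√k.
CV = SD/mean = 320/385 = 0.8312, hence k = 1/CV² = 1.45.
Then θ = mean/k = 385/1.45 = 266.

k ≈ 1.45, θ ≈ 266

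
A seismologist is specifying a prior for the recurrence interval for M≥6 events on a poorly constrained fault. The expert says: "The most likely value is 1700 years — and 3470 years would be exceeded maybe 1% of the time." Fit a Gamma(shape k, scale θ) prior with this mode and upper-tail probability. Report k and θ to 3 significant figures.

Gamma(k,θ) with k>1 has mode (k−1)θ, so θ = 1700/(k−1).
Need P(X < 3470) = 0.99 with θ tied to k this way. Start at k = 2, θ = 1700: P(X<3470) ≈ 0.605.
Too low — raise k to concentrate. Iterating converges to k ≈ 10.6.
Then θ = 1700/(10.6−1) ≈ 177.

k ≈ 10.6, θ ≈ 177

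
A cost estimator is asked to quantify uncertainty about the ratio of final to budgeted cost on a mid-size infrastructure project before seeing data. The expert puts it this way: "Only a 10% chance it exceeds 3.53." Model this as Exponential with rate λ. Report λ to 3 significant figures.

P(T > 3.53) = e^(−λ·3.53) = 0.1, so λ = −ln(0.1)/3.53 = 0.652.

λ ≈ 0.652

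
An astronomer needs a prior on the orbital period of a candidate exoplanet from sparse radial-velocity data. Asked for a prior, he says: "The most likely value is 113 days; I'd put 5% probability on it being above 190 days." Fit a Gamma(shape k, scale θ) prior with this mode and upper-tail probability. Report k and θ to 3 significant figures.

k ≈ 11.3, θ ≈ 10.9

Gamma(k,θ) with k>1 has mode (k−1)θ, so θ = 113/(k−1).
Need P(X < 190) = 0.95 with θ tied to k this way. Start at k = 2, θ = 113: P(X<190) ≈ 0.501.
Too low — raise k to concentrate. Iterating converges to k ≈ 11.3.
Then θ = 113/(11.3−1) ≈ 10.9.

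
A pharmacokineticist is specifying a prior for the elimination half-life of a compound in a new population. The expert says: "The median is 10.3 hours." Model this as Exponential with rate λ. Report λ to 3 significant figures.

λ ≈ 0.0673

Exponential median = ln 2 / λ, so λ = ln 2 / 10.3 = 0.0673.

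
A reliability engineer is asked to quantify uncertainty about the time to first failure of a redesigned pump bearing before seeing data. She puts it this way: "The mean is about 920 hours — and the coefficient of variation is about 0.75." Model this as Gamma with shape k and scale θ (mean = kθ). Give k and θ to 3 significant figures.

k ≈ 1.78, θ ≈ 518

For Gamma(k, scale θ): mean = kθ, variance = kθ², so CV = 1/√k.
CV = 0.75, hence k = 1/CV² = 1.78.
Then θ = mean/k = 920/1.78 = 518.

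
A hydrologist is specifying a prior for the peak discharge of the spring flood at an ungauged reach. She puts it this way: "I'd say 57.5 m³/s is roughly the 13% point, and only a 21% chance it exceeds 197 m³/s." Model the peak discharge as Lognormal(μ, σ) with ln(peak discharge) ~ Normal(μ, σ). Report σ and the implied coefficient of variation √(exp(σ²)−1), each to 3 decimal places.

σ ≈ 0.637, CV ≈ 0.708

If T ~ Lognormal(μ,σ) then ln T ~ Normal(μ,σ), so the p-quantile of ln T is μ + z_p·σ.
ln(57.5) = 4.052 and ln(197) = 5.283; z_{0.13} = -1.126, z_{0.79} = 0.8064.
σ = (5.283 − 4.052)/(0.8064 − (-1.126)) = 0.637.
μ = 4.052 − (-1.126)·0.637 = 4.769.
CV = √(exp(σ²)−1) = √(exp(0.4059)−1) = 0.708.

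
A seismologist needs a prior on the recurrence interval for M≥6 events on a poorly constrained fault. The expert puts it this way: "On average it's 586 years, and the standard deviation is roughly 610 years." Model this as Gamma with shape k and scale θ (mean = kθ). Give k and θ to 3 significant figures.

k ≈ 0.923, θ ≈ 635

For Gamma(k, scale θ): mean = kθ, variance = kθ², so CV = 1/√k.
CV = SD/mean = 610/586 = 1.041, hence k = 1/CV² = 0.923.
Then θ = mean/k = 586/0.923 = 635.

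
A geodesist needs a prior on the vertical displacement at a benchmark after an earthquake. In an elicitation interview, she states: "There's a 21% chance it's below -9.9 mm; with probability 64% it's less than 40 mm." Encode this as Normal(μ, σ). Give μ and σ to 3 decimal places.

μ = 24.645, σ = 42.837

For Normal(μ,σ), the p-quantile is μ + z_p·σ. Here z_{0.21} = -0.8064, z_{0.64} = 0.3585.
So -9.9 = μ − 0.8064σ and 40 = μ + 0.3585σ.
Subtracting: σ = (40 − -9.9)/(0.3585 − (-0.8064)) = 42.837.
Then μ = -9.9 − (-0.8064)·42.837 = 24.645.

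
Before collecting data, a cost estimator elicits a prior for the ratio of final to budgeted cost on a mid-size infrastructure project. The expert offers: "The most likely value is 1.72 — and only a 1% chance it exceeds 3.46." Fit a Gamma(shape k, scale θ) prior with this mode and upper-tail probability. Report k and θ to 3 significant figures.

k ≈ 11, θ ≈ 0.171

Gamma(k,θ) with k>1 has mode (k−1)θ, so θ = 1.72/(k−1).
Need P(X < 3.46) = 0.99 with θ tied to k this way. Start at k = 2, θ = 1.72: P(X<3.46) ≈ 0.597.
Too low — raise k to concentrate. Iterating converges to k ≈ 11.
Then θ = 1.72/(11−1) ≈ 0.171.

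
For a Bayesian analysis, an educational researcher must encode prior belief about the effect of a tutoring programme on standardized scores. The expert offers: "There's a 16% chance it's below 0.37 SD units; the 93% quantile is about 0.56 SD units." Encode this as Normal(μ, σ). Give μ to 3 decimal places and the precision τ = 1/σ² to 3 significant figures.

For Normal(μ,σ), the p-quantile is μ + z_p·σ. Here z_{0.16} = -0.9945, z_{0.93} = 1.476.
So 0.37 = μ − 0.9945σ and 0.56 = μ + 1.476σ.
Subtracting: σ = (0.56 − 0.37)/(1.476 − (-0.9945)) = 0.077.
Then μ = 0.37 − (-0.9945)·0.077 = 0.446.
Precision τ = 1/σ² = 1/0.07692² = 169.

μ = 0.446, τ = 169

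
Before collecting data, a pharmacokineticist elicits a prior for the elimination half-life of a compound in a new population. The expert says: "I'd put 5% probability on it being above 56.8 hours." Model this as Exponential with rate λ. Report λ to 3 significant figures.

λ ≈ 0.0527

P(T > 56.8) = e^(−λ·56.8) = 0.05, so λ = −ln(0.05)/56.8 = 0.0527.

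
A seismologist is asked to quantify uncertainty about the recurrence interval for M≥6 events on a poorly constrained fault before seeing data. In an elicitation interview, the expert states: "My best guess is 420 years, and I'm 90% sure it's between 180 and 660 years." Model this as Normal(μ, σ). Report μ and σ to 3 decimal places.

μ = 420.000, σ = 145.910

A symmetric 90% interval runs μ ± z·σ with z = 1.645.
Half-width = 240, so σ = 240/1.645 = 145.910.
μ is the stated best guess, 420.000.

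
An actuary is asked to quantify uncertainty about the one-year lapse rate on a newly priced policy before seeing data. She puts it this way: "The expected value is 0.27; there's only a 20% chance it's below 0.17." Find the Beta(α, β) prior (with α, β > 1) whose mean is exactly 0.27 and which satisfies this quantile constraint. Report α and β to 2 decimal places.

α ≈ 3.91, β ≈ 10.58

With mean 0.27 fixed, write α = 0.27s, β = 0.73s where s = α+β.
Need P(θ < 0.17) = 0.2 under Beta(0.27s, 0.73s). Normal approximation: (q−m)/√(m(1−m)/s) ≈ z_{0.2} = -0.842, so s ≈ 0.27·0.73·(-0.842)²/(0.17−0.27)² = 14.0.
At s = 14.0: P(θ<0.17) ≈ 0.206. Adjusting to match 0.2 gives s ≈ 14.49.
So α = 0.27·14.49 ≈ 3.91, β = 0.73·14.49 ≈ 10.58.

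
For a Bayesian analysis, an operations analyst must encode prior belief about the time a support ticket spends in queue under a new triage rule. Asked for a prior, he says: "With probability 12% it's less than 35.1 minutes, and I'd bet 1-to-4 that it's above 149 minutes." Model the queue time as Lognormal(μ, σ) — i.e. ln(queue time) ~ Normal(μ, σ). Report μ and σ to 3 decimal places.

If T ~ Lognormal(μ,σ) then ln T ~ Normal(μ,σ), so the p-quantile of ln T is μ + z_p·σ.
ln(35.1) = 3.558 and ln(149) = 5.004; z_{0.12} = -1.175, z_{0.8} = 0.8416.
σ = (5.004 − 3.558)/(0.8416 − (-1.175)) = 0.717.
μ = 3.558 − (-1.175)·0.717 = 4.401.

μ ≈ 4.401, σ ≈ 0.717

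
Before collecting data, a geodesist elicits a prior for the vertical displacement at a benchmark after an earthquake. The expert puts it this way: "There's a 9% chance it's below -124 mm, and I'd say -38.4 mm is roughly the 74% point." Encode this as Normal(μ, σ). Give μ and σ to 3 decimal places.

μ = -66.156, σ = 43.143

For Normal(μ,σ), the p-quantile is μ + z_p·σ. Here z_{0.09} = -1.341, z_{0.74} = 0.6433.
So -124 = μ − 1.341σ and -38.4 = μ + 0.6433σ.
Subtracting: σ = (-38.4 − -124)/(0.6433 − (-1.341)) = 43.143.
Then μ = -124 − (-1.341)·43.143 = -66.156.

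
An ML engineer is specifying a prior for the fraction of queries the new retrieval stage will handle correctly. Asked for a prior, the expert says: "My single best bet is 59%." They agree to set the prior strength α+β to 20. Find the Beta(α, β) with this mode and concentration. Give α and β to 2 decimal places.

α = 11.62, β = 8.38

For α,β > 1 the Beta mode is (α−1)/(α+β−2). With α+β = 20, the mode is (α−1)/18.
Set (α−1)/18 = 0.59 → α = 1 + 0.59·18 = 11.62.
β = 20 − α = 8.38.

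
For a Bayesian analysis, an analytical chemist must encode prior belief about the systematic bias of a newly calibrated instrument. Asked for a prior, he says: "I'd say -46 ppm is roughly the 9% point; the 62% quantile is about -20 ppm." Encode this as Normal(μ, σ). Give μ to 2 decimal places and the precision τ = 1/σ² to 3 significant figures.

μ = -24.82, τ = 0.00401

For Normal(μ,σ), the p-quantile is μ + z_p·σ. Here z_{0.09} = -1.341, z_{0.62} = 0.3055.
So -46 = μ − 1.341σ and -20 = μ + 0.3055σ.
Subtracting: σ = (-20 − -46)/(0.3055 − (-1.341)) = 15.79.
Then μ = -46 − (-1.341)·15.79 = -24.82.
Precision τ = 1/σ² = 1/15.79² = 0.00401.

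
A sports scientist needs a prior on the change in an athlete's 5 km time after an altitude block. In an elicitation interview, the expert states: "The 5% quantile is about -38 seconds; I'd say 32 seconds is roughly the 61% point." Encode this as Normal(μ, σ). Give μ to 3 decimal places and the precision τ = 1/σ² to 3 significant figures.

μ = 21.839, τ = 0.000756

The p-quantile of Normal(μ,σ) is μ + z_p·σ, with z_{0.05} = -1.645 and z_{0.61} = 0.2793.
Eliminate σ: μ = (z₂·x₁ − z₁·x₂)/(z₂ − z₁) = (0.2793·-38 − (-1.645)·32)/1.924 = 21.839.
Then σ = (x₂ − x₁)/(z₂ − z₁) = (32 − -38)/1.924 = 36.379.
Precision τ = 1/σ² = 1/36.38² = 0.000756.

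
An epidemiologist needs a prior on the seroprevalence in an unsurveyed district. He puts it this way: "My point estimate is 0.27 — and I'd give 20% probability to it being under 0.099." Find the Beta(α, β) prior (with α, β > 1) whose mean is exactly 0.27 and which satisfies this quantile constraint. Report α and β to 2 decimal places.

α ≈ 1.29, β ≈ 3.48

With mean 0.27 fixed, write α = 0.27s, β = 0.73s where s = α+β.
Need P(θ < 0.099) = 0.2 under Beta(0.27s, 0.73s). Normal approximation: (q−m)/√(m(1−m)/s) ≈ z_{0.2} = -0.842, so s ≈ 0.27·0.73·(-0.842)²/(0.099−0.27)² = 4.8.
At s = 4.8: P(θ<0.099) ≈ 0.200. Adjusting to match 0.2 gives s ≈ 4.77.
So α = 0.27·4.77 ≈ 1.29, β = 0.73·4.77 ≈ 3.48.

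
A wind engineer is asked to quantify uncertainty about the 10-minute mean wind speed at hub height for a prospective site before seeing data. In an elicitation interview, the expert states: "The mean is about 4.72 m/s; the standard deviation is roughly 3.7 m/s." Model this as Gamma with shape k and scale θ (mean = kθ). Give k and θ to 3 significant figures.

For Gamma(k, scale θ): mean = kθ, variance = kθ², so CV = 1/√k.
CV = SD/mean = 3.7/4.72 = 0.7839, hence k = 1/CV² = 1.63.
Then θ = mean/k = 4.72/1.63 = 2.9.

k ≈ 1.63, θ ≈ 2.9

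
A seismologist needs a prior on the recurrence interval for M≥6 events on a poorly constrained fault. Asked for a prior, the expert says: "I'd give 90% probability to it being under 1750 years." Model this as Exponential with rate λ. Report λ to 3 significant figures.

P(T < 1750.0) = 1 − e^(−λ·1750.0) = 0.9, so λ = −ln(1−0.9)/1750.0 = −ln(0.1)/1750.0 = 0.00132.

λ ≈ 0.00132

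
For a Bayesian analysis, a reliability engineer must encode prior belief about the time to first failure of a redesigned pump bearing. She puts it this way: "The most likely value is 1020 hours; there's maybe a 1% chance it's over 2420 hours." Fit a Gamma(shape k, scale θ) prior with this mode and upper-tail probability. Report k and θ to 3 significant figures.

Gamma(k,θ) with k>1 has mode (k−1)θ, so θ = 1020/(k−1).
Need P(X < 2420) = 0.99 with θ tied to k this way. Start at k = 2, θ = 1020: P(X<2420) ≈ 0.686.
Too low — raise k to concentrate. Iterating converges to k ≈ 7.36.
Then θ = 1020/(7.36−1) ≈ 160.

k ≈ 7.36, θ ≈ 160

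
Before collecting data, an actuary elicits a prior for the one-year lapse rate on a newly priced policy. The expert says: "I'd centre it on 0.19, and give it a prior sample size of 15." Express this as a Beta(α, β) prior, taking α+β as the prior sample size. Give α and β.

α = 2.85, β = 12.15

Under the effective-sample-size interpretation, Beta(α, β) has prior mean α/(α+β) and prior sample size α+β.
So α+β = 15 and α/(α+β) = 0.19, giving α = 0.19·15 = 2.85 and β = 15 − 2.85 = 12.15.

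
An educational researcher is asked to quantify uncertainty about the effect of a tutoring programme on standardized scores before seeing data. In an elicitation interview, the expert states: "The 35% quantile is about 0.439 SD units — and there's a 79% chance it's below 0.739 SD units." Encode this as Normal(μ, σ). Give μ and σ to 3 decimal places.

μ = 0.536, σ = 0.252

The p-quantile of Normal(μ,σ) is μ + z_p·σ, with z_{0.35} = -0.3853 and z_{0.79} = 0.8064.
Eliminate σ: μ = (z₂·x₁ − z₁·x₂)/(z₂ − z₁) = (0.8064·0.439 − (-0.3853)·0.739)/1.192 = 0.536.
Then σ = (x₂ − x₁)/(z₂ − z₁) = (0.739 − 0.439)/1.192 = 0.252.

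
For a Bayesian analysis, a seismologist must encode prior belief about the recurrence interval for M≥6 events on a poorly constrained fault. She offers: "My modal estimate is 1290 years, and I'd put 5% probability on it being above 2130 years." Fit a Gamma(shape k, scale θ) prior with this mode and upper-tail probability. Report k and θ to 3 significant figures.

Gamma(k,θ) with k>1 has mode (k−1)θ, so θ = 1290/(k−1).
Need P(X < 2130) = 0.95 with θ tied to k this way. Start at k = 2, θ = 1290: P(X<2130) ≈ 0.491.
Too low — raise k to concentrate. Iterating converges to k ≈ 12.1.
Then θ = 1290/(12.1−1) ≈ 116.

k ≈ 12.1, θ ≈ 116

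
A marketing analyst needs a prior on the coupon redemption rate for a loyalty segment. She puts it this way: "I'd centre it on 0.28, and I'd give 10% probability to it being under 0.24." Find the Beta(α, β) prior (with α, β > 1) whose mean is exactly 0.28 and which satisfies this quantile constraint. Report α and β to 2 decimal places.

With mean 0.28 fixed, write α = 0.28s, β = 0.72s where s = α+β.
Need P(θ < 0.24) = 0.1 under Beta(0.28s, 0.72s). Normal approximation: (q−m)/√(m(1−m)/s) ≈ z_{0.1} = -1.28, so s ≈ 0.28·0.72·(-1.28)²/(0.24−0.28)² = 206.9.
At s = 206.9: P(θ<0.24) ≈ 0.097. Adjusting to match 0.1 gives s ≈ 201.54.
So α = 0.28·201.54 ≈ 56.43, β = 0.72·201.54 ≈ 145.11.

α ≈ 56.43, β ≈ 145.11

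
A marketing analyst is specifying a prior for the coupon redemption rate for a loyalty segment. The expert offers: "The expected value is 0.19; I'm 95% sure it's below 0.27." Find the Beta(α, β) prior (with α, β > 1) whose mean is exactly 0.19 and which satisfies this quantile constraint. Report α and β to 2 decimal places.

α ≈ 13.75, β ≈ 58.61

With mean 0.19 fixed, write α = 0.19s, β = 0.81s where s = α+β.
Need P(θ < 0.27) = 0.95 under Beta(0.19s, 0.81s). Normal approximation: (q−m)/√(m(1−m)/s) ≈ z_{0.95} = 1.64, so s ≈ 0.19·0.81·(1.64)²/(0.27−0.19)² = 65.1.
At s = 65.1: P(θ<0.27) ≈ 0.941. Adjusting to match 0.95 gives s ≈ 72.36.
So α = 0.19·72.36 ≈ 13.75, β = 0.81·72.36 ≈ 58.61.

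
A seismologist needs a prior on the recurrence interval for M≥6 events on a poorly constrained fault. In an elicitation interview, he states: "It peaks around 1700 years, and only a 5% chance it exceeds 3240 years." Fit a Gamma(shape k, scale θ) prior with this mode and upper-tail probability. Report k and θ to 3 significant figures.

k ≈ 7.68, θ ≈ 254

Gamma(k,θ) with k>1 has mode (k−1)θ, so θ = 1700/(k−1).
Need P(X < 3240) = 0.95 with θ tied to k this way. Start at k = 2, θ = 1700: P(X<3240) ≈ 0.568.
Too low — raise k to concentrate. Iterating converges to k ≈ 7.68.
Then θ = 1700/(7.68−1) ≈ 254.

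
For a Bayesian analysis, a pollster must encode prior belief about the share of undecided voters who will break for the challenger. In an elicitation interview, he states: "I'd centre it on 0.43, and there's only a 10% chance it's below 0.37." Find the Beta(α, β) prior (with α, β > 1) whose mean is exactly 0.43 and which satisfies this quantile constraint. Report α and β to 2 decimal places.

With mean 0.43 fixed, write α = 0.43s, β = 0.57s where s = α+β.
Need P(θ < 0.37) = 0.1 under Beta(0.43s, 0.57s). Normal approximation: (q−m)/√(m(1−m)/s) ≈ z_{0.1} = -1.28, so s ≈ 0.43·0.57·(-1.28)²/(0.37−0.43)² = 111.8.
At s = 111.8: P(θ<0.37) ≈ 0.099. Adjusting to match 0.1 gives s ≈ 110.45.
So α = 0.43·110.45 ≈ 47.49, β = 0.57·110.45 ≈ 62.96.

α ≈ 47.49, β ≈ 62.96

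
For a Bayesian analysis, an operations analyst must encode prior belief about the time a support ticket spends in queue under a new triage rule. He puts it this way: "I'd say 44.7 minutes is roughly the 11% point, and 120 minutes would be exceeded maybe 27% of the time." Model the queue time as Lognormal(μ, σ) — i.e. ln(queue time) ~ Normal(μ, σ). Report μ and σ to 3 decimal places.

If T ~ Lognormal(μ,σ) then ln T ~ Normal(μ,σ), so the p-quantile of ln T is μ + z_p·σ.
ln(44.7) = 3.8 and ln(120) = 4.787; z_{0.11} = -1.227, z_{0.73} = 0.6128.
σ = (4.787 − 3.8)/(0.6128 − (-1.227)) = 0.537.
μ = 3.8 − (-1.227)·0.537 = 4.458.

μ ≈ 4.458, σ ≈ 0.537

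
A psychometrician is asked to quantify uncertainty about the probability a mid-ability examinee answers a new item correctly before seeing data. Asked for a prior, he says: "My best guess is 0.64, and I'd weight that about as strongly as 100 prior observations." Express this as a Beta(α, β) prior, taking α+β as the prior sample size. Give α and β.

α = 64, β = 36

Under the effective-sample-size interpretation, Beta(α, β) has prior mean α/(α+β) and prior sample size α+β.
So α+β = 100 and α/(α+β) = 0.64, giving α = 0.64·100 = 64 and β = 100 − 64 = 36.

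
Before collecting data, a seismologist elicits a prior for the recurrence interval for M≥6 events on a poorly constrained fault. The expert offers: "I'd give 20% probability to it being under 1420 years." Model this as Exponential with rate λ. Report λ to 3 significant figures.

P(T < 1420.0) = 1 − e^(−λ·1420.0) = 0.2, so λ = −ln(1−0.2)/1420.0 = −ln(0.8)/1420.0 = 0.000157.

λ ≈ 0.000157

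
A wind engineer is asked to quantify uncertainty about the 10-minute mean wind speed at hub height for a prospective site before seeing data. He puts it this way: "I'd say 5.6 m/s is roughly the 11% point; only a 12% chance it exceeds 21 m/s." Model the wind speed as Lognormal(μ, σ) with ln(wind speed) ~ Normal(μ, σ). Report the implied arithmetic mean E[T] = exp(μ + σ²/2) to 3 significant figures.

E[T] ≈ 12.8 m/s

If T ~ Lognormal(μ,σ) then ln T ~ Normal(μ,σ), so the p-quantile of ln T is μ + z_p·σ.
ln(5.6) = 1.723 and ln(21) = 3.045; z_{0.11} = -1.227, z_{0.88} = 1.175.
σ = (3.045 − 1.723)/(1.175 − (-1.227)) = 0.550.
μ = 1.723 − (-1.227)·0.550 = 2.398.
E[T] = exp(μ + σ²/2) = exp(2.398 + 0.1515) = 12.8 m/s.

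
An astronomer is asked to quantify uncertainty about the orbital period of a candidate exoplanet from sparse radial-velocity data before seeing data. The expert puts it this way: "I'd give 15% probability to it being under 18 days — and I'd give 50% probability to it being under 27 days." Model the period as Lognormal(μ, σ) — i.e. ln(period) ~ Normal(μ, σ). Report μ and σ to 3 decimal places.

μ ≈ 3.296, σ ≈ 0.391

If T ~ Lognormal(μ,σ) then ln T ~ Normal(μ,σ), so the p-quantile of ln T is μ + z_p·σ.
ln(18) = 2.89 and ln(27) = 3.296; z_{0.15} = -1.036, z_{0.5} = 0.
σ = (3.296 − 2.89)/(0 − (-1.036)) = 0.391.
μ = 2.89 − (-1.036)·0.391 = 3.296.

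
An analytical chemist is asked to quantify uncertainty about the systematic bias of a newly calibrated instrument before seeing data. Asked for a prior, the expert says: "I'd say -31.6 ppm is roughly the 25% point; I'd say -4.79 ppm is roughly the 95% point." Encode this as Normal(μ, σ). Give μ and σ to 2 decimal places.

μ = -23.80, σ = 11.56

The p-quantile of Normal(μ,σ) is μ + z_p·σ, with z_{0.25} = -0.6745 and z_{0.95} = 1.645.
Eliminate σ: μ = (z₂·x₁ − z₁·x₂)/(z₂ − z₁) = (1.645·-31.6 − (-0.6745)·-4.79)/2.319 = -23.80.
Then σ = (x₂ − x₁)/(z₂ − z₁) = (-4.79 − -31.6)/2.319 = 11.56.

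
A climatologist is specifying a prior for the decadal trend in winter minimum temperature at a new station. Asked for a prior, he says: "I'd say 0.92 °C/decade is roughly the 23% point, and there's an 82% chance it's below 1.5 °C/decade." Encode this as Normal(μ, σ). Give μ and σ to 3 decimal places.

The p-quantile of Normal(μ,σ) is μ + z_p·σ, with z_{0.23} = -0.7388 and z_{0.82} = 0.9154.
Eliminate σ: μ = (z₂·x₁ − z₁·x₂)/(z₂ − z₁) = (0.9154·0.92 − (-0.7388)·1.5)/1.654 = 1.179.
Then σ = (x₂ − x₁)/(z₂ − z₁) = (1.5 − 0.92)/1.654 = 0.351.

μ = 1.179, σ = 0.351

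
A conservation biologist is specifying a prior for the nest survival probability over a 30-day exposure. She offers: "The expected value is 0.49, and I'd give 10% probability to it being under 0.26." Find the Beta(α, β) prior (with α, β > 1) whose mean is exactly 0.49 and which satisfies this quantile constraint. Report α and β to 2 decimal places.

With mean 0.49 fixed, write α = 0.49s, β = 0.51s where s = α+β.
Need P(θ < 0.26) = 0.1 under Beta(0.49s, 0.51s). Normal approximation: (q−m)/√(m(1−m)/s) ≈ z_{0.1} = -1.28, so s ≈ 0.49·0.51·(-1.28)²/(0.26−0.49)² = 7.8.
At s = 7.8: P(θ<0.26) ≈ 0.093. Adjusting to match 0.1 gives s ≈ 7.33.
So α = 0.49·7.33 ≈ 3.59, β = 0.51·7.33 ≈ 3.74.

α ≈ 3.59, β ≈ 3.74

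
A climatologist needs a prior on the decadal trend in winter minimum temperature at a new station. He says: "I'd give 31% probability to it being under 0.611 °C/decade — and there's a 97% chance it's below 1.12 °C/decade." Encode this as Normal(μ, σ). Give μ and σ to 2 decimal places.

μ = 0.72, σ = 0.21

The p-quantile of Normal(μ,σ) is μ + z_p·σ, with z_{0.31} = -0.4959 and z_{0.97} = 1.881.
Eliminate σ: μ = (z₂·x₁ − z₁·x₂)/(z₂ − z₁) = (1.881·0.611 − (-0.4959)·1.12)/2.377 = 0.72.
Then σ = (x₂ − x₁)/(z₂ − z₁) = (1.12 − 0.611)/2.377 = 0.21.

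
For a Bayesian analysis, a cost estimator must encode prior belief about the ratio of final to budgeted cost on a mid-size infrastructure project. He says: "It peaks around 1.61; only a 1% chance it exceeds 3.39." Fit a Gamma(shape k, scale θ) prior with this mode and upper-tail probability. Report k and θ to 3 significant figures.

k ≈ 9.77, θ ≈ 0.184

Gamma(k,θ) with k>1 has mode (k−1)θ, so θ = 1.61/(k−1).
Need P(X < 3.39) = 0.99 with θ tied to k this way. Start at k = 2, θ = 1.61: P(X<3.39) ≈ 0.622.
Too low — raise k to concentrate. Iterating converges to k ≈ 9.77.
Then θ = 1.61/(9.77−1) ≈ 0.184.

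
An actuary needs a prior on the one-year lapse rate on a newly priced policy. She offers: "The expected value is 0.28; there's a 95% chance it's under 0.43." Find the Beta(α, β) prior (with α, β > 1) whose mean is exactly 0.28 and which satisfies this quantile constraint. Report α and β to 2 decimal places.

α ≈ 7.43, β ≈ 19.11

With mean 0.28 fixed, write α = 0.28s, β = 0.72s where s = α+β.
Need P(θ < 0.43) = 0.95 under Beta(0.28s, 0.72s). Normal approximation: (q−m)/√(m(1−m)/s) ≈ z_{0.95} = 1.64, so s ≈ 0.28·0.72·(1.64)²/(0.43−0.28)² = 24.2.
At s = 24.2: P(θ<0.43) ≈ 0.943. Adjusting to match 0.95 gives s ≈ 26.55.
So α = 0.28·26.55 ≈ 7.43, β = 0.72·26.55 ≈ 19.11.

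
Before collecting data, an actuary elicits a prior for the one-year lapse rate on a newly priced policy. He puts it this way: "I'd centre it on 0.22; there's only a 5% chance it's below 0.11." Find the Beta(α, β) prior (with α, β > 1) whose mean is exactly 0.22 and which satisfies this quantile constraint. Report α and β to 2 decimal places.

α ≈ 6.74, β ≈ 23.89

With mean 0.22 fixed, write α = 0.22s, β = 0.78s where s = α+β.
Need P(θ < 0.11) = 0.05 under Beta(0.22s, 0.78s). Normal approximation: (q−m)/√(m(1−m)/s) ≈ z_{0.05} = -1.64, so s ≈ 0.22·0.78·(-1.64)²/(0.11−0.22)² = 38.4.
At s = 38.4: P(θ<0.11) ≈ 0.031. Adjusting to match 0.05 gives s ≈ 30.63.
So α = 0.22·30.63 ≈ 6.74, β = 0.78·30.63 ≈ 23.89.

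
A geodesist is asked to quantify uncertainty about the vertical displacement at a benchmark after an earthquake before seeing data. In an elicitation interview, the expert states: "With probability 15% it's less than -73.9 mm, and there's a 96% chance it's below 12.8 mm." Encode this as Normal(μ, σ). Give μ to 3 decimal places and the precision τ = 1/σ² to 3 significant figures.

μ = -41.659, τ = 0.00103

The p-quantile of Normal(μ,σ) is μ + z_p·σ, with z_{0.15} = -1.036 and z_{0.96} = 1.751.
Eliminate σ: μ = (z₂·x₁ − z₁·x₂)/(z₂ − z₁) = (1.751·-73.9 − (-1.036)·12.8)/2.787 = -41.659.
Then σ = (x₂ − x₁)/(z₂ − z₁) = (12.8 − -73.9)/2.787 = 31.107.
Precision τ = 1/σ² = 1/31.11² = 0.00103.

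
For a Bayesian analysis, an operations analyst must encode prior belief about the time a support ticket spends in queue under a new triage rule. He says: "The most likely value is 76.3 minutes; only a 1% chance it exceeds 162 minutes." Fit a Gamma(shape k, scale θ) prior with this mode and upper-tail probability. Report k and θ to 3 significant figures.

Gamma(k,θ) with k>1 has mode (k−1)θ, so θ = 76.3/(k−1).
Need P(X < 162) = 0.99 with θ tied to k this way. Start at k = 2, θ = 76.3: P(X<162) ≈ 0.626.
Too low — raise k to concentrate. Iterating converges to k ≈ 9.56.
Then θ = 76.3/(9.56−1) ≈ 8.91.

k ≈ 9.56, θ ≈ 8.91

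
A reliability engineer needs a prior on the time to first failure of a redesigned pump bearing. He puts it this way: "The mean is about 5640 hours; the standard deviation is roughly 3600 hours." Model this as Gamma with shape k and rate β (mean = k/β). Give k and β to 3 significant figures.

k ≈ 2.45, β ≈ 0.000435

For Gamma(k, rate β): mean = k/β, variance = k/β², so CV = 1/√k.
CV = SD/mean = 3600/5640 = 0.6383, hence k = 1/CV² = 2.45.
Then β = k/mean = 2.45/5640 = 0.000435.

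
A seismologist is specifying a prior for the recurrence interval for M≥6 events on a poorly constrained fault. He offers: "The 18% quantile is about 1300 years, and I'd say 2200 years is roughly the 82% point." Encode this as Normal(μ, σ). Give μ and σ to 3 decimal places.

The p-quantile of Normal(μ,σ) is μ + z_p·σ, with z_{0.18} = -0.9154 and z_{0.82} = 0.9154.
Eliminate σ: μ = (z₂·x₁ − z₁·x₂)/(z₂ − z₁) = (0.9154·1300 − (-0.9154)·2200)/1.831 = 1750.000.
Then σ = (x₂ − x₁)/(z₂ − z₁) = (2200 − 1300)/1.831 = 491.607.

μ = 1750.000, σ = 491.607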